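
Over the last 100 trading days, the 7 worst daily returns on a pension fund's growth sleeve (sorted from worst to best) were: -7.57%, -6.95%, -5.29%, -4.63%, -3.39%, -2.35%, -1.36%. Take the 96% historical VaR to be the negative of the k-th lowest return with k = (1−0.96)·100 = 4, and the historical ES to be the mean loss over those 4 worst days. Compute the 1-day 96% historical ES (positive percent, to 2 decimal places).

6.11%

The 4 worst returns sum to -24.44%.
ES = −(-24.44%) / 4 = 6.11%.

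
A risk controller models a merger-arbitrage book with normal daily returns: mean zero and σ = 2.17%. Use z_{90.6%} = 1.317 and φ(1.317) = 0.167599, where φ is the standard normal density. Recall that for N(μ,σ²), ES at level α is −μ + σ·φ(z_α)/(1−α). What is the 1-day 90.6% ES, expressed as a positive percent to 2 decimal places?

Tail multiplier: φ(z)/(1−α) = 0.167599 / 0.094 = 1.783.
ES = 2.17% × 1.783 = 3.869%.

3.87%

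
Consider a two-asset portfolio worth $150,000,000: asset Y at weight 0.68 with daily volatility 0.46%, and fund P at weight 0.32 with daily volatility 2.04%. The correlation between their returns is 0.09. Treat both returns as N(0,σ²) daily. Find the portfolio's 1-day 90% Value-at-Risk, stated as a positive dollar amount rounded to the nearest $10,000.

σ_p² = 0.68²·0.46² + 0.32²·2.04² + 2·0.09·0.68·0.32·0.46·2.04 = 0.5607 (%²).
σ_p = √0.5607 = 0.749%.
At 90%, z = 1.282.
VaR = 1.282 × 0.749% = 0.960%; on $150,000,000 that is $1,440,000.

$1,440,000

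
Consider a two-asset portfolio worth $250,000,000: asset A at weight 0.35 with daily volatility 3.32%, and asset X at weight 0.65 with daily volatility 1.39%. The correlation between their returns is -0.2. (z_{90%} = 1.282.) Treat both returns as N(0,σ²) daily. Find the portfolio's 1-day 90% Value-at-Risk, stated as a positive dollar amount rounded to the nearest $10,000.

σ_p² = 0.35²·3.32² + 0.65²·1.39² + 2·-0.2·0.35·0.65·3.32·1.39 = 1.7466 (%²).
σ_p = √1.7466 = 1.322%.
VaR = 1.282 × 1.322% = 1.695%; on $250,000,000 that is $4,237,500.

$4,240,000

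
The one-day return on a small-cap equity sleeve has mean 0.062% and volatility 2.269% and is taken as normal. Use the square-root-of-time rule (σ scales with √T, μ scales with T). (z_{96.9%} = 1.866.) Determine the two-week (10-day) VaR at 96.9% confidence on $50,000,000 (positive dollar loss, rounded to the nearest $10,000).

$6,380,000

σ_{10d} = 2.269% × √10 = 7.175%; μ_{10d} = 10 × 0.062% = 0.620%.
VaR = −(0.620%) + 1.866 × 7.175% = 12.769%.
On $50,000,000: 0.12769 × $50,000,000 = $6,384,500.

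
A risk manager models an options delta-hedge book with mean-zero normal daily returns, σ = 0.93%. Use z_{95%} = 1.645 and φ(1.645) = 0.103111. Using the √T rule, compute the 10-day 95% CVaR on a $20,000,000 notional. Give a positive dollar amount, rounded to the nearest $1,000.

$1,213,000

σ_{10d} = 0.93% × √10 = 2.941%.
ES multiplier = φ(z)/(1−α) = 0.103111/0.05 = 2.062.
ES = 2.941% × 2.062 = 6.064%; on $20,000,000: $1,212,800.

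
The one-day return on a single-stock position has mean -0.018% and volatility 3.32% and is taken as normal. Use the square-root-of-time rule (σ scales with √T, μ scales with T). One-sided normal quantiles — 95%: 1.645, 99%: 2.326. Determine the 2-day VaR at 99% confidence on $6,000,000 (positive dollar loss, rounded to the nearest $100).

$657,400

σ_{2d} = 3.32% × √2 = 4.695%; μ_{2d} = 2 × -0.018% = -0.036%.
VaR = −(-0.036%) + 2.326 × 4.695% = 10.957%.
On $6,000,000: 0.10957 × $6,000,000 = $657,420.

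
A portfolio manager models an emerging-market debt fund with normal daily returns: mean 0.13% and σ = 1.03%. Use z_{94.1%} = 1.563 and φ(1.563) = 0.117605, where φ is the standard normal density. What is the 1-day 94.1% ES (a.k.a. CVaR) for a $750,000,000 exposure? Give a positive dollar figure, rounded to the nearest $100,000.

$14,400,000

Tail multiplier: φ(z)/(1−α) = 0.117605 / 0.059 = 1.993.
ES = −(0.13%) + 1.03% × 1.993 = 1.923%.
On $750,000,000: 0.01923 × $750,000,000 = $14,422,500.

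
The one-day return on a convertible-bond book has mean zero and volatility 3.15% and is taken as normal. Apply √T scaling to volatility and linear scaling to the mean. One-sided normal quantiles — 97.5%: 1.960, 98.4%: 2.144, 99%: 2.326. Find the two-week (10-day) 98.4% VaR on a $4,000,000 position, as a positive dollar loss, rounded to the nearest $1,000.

σ_{10d} = 3.15% × √10 = 9.961%.
VaR = 2.144 × 9.961% = 21.356%.
On $4,000,000: 0.21356 × $4,000,000 = $854,240.

$854,000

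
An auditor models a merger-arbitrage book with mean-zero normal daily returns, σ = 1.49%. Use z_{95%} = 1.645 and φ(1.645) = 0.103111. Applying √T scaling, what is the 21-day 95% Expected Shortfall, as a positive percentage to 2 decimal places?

σ_{21d} = 1.49% × √21 = 6.828%.
ES multiplier = φ(z)/(1−α) = 0.103111/0.05 = 2.062.
ES = 6.828% × 2.062 = 14.079%.

14.08%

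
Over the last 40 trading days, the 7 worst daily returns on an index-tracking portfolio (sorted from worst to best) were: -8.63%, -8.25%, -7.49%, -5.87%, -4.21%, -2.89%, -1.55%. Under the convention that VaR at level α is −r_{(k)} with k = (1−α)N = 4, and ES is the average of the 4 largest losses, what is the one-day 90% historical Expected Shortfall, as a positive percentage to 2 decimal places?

The 4 worst returns sum to -30.24%.
ES = −(-30.24%) / 4 = 7.56%.

7.56%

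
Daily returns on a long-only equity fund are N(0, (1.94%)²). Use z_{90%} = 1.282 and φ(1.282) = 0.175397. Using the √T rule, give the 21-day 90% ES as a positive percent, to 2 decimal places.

15.59%

σ_{21d} = 1.94% × √21 = 8.890%.
ES multiplier = φ(z)/(1−α) = 0.175397/0.1 = 1.754.
ES = 8.890% × 1.754 = 15.593%.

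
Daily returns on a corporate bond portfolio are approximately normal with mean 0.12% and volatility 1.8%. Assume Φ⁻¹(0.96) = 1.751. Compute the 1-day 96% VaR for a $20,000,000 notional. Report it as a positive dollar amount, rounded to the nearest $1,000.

$606,000

VaR = −μ + z·σ = −(0.12%) + 1.751 × 1.8% = 3.032%.
On $20,000,000: 0.03032 × $20,000,000 = $606,400.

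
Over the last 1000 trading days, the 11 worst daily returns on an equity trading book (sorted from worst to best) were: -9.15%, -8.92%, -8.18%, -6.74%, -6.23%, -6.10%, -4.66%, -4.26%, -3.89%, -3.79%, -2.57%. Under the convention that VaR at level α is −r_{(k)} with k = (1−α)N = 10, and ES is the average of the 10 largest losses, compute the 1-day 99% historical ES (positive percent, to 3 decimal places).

The 10 worst returns sum to -61.92%.
ES = −(-61.92%) / 10 = 6.192%.

6.192%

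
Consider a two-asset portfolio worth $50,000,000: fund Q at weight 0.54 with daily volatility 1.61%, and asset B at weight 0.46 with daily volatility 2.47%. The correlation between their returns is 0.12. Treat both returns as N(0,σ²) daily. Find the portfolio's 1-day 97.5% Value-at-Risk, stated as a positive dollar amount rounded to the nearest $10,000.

σ_p² = 0.54²·1.61² + 0.46²·2.47² + 2·0.12·0.54·0.46·1.61·2.47 = 2.2839 (%²).
σ_p = √2.2839 = 1.511%.
At 97.5%, z = 1.960.
VaR = 1.960 × 1.511% = 2.962%; on $50,000,000 that is $1,481,000.

$1,480,000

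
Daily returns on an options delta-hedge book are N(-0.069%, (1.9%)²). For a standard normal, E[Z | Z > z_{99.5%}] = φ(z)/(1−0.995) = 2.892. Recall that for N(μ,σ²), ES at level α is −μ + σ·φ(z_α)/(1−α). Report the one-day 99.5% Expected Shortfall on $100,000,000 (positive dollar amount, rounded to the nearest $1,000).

$5,564,000

ES = −(-0.069%) + 1.9% × 2.892 = 5.564%.
On $100,000,000: 0.05564 × $100,000,000 = $5,564,000.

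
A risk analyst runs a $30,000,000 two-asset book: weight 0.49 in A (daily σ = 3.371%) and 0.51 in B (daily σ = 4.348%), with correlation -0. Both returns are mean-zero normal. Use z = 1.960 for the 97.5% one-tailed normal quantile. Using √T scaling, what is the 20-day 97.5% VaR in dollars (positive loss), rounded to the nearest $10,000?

$7,270,000

σ_p = √(0.49²·3.371² + 0.51²·4.348² + 2·-0·0.49·0.51·3.371·4.348) = 2.765%.
σ_{20d} = 2.765% × √20 = 12.365%.
VaR = 1.960 × 12.365% = 24.235%; on $30,000,000 that is $7,270,500.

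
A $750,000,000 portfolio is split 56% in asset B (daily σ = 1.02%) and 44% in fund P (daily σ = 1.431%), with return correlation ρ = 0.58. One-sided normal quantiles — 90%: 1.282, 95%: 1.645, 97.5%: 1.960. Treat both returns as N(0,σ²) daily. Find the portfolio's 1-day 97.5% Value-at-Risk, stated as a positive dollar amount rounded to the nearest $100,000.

$15,700,000

σ_p² = 0.56²·1.02² + 0.44²·1.431² + 2·0.58·0.56·0.44·1.02·1.431 = 1.1399 (%²).
σ_p = √1.1399 = 1.068%.
VaR = 1.960 × 1.068% = 2.093%; on $750,000,000 that is $15,697,500.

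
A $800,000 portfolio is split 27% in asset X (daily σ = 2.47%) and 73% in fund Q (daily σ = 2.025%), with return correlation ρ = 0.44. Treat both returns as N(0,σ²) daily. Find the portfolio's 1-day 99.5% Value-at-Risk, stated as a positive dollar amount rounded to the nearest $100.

$38,500

σ_p² = 0.27²·2.47² + 0.73²·2.025² + 2·0.44·0.27·0.73·2.47·2.025 = 3.4975 (%²).
σ_p = √3.4975 = 1.870%.
At 99.5%, z = 2.576.
VaR = 2.576 × 1.870% = 4.817%; on $800,000 that is $38,536.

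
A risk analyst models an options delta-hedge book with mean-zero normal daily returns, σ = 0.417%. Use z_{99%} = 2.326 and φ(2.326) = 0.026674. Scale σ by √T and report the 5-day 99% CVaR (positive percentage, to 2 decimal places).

2.49%

σ_{5d} = 0.417% × √5 = 0.932%.
ES multiplier = φ(z)/(1−α) = 0.026674/0.01 = 2.667.
ES = 0.932% × 2.667 = 2.486%.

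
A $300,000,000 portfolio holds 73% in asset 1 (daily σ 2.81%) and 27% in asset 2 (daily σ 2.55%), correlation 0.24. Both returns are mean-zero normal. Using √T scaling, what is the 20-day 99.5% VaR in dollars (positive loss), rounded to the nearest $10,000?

$80,010,000

σ_p = √(0.73²·2.81² + 0.27²·2.55² + 2·0.24·0.73·0.27·2.81·2.55) = 2.315%.
σ_{20d} = 2.315% × √20 = 10.353%.
z(99.5%) = 2.576.
VaR = 2.576 × 10.353% = 26.669%; on $300,000,000 that is $80,007,000.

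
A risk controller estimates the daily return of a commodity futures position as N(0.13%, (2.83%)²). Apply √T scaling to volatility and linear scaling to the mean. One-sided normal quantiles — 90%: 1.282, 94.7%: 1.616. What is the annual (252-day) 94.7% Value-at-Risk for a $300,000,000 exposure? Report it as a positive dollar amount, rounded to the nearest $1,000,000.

σ_{252d} = 2.83% × √252 = 44.925%; μ_{252d} = 252 × 0.13% = 32.760%.
VaR = −(32.760%) + 1.616 × 44.925% = 39.839%.
On $300,000,000: 0.39839 × $300,000,000 = $119,517,000.

$120,000,000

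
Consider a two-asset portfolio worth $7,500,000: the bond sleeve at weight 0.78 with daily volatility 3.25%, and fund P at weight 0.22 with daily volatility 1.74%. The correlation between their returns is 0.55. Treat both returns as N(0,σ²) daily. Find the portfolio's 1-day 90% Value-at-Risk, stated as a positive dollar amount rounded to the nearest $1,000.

σ_p² = 0.78²·3.25² + 0.22²·1.74² + 2·0.55·0.78·0.22·3.25·1.74 = 7.6402 (%²).
σ_p = √7.6402 = 2.764%.
At 90%, z = 1.282.
VaR = 1.282 × 2.764% = 3.543%; on $7,500,000 that is $265,725.

$266,000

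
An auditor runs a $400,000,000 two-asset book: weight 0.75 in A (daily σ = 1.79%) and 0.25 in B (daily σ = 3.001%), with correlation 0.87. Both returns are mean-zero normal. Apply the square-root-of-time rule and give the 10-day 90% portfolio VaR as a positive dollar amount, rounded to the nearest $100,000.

$32,900,000

σ_p = √(0.75²·1.79² + 0.25²·3.001² + 2·0.87·0.75·0.25·1.79·3.001) = 2.029%.
σ_{10d} = 2.029% × √10 = 6.416%.
z(90%) = 1.282.
VaR = 1.282 × 6.416% = 8.225%; on $400,000,000 that is $32,900,000.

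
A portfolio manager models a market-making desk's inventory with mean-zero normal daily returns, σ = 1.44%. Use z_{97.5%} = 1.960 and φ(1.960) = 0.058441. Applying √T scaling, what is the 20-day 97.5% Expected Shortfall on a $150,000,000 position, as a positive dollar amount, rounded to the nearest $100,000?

σ_{20d} = 1.44% × √20 = 6.440%.
ES multiplier = φ(z)/(1−α) = 0.058441/0.025 = 2.338.
ES = 6.440% × 2.338 = 15.057%; on $150,000,000: $22,585,500.

$22,600,000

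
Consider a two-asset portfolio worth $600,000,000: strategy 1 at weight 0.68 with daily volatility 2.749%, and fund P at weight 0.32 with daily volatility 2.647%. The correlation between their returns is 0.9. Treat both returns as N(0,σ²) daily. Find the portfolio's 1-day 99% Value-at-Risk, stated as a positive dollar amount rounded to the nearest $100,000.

σ_p² = 0.68²·2.749² + 0.32²·2.647² + 2·0.9·0.68·0.32·2.749·2.647 = 7.0619 (%²).
σ_p = √7.0619 = 2.657%.
At 99%, z = 2.326.
VaR = 2.326 × 2.657% = 6.180%; on $600,000,000 that is $37,080,000.

$37,100,000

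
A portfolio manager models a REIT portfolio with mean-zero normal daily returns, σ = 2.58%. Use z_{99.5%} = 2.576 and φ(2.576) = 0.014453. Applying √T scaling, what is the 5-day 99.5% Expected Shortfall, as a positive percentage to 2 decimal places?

σ_{5d} = 2.58% × √5 = 5.769%.
ES multiplier = φ(z)/(1−α) = 0.014453/0.005 = 2.891.
ES = 5.769% × 2.891 = 16.678%.

16.68%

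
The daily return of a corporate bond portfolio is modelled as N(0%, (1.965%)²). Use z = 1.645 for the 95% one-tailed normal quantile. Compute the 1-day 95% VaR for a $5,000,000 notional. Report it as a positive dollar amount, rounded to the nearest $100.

VaR = z·σ = 1.645 × 1.965% = 3.232%.
On $5,000,000: 0.03232 × $5,000,000 = $161,600.

$161,600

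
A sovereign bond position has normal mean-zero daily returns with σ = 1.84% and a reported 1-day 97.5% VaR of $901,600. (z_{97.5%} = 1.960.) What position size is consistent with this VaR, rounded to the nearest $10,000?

$25,000,000

VaR as a fraction of value: z·σ = 1.960 × 1.84% = 3.6064%.
Position = $901,600 / 0.036064 = $25,000,000.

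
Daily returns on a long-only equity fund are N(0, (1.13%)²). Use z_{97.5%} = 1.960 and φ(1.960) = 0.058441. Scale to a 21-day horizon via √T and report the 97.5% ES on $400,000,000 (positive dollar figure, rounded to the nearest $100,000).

σ_{21d} = 1.13% × √21 = 5.178%.
ES multiplier = φ(z)/(1−α) = 0.058441/0.025 = 2.338.
ES = 5.178% × 2.338 = 12.106%; on $400,000,000: $48,424,000.

$48,400,000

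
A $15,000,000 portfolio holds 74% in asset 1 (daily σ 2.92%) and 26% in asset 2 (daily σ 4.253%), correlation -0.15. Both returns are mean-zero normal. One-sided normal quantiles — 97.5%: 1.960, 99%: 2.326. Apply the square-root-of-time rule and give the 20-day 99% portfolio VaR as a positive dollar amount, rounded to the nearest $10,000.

$3,550,000

σ_p = √(0.74²·2.92² + 0.26²·4.253² + 2·-0.15·0.74·0.26·2.92·4.253) = 2.275%.
σ_{20d} = 2.275% × √20 = 10.174%.
VaR = 2.326 × 10.174% = 23.665%; on $15,000,000 that is $3,549,750.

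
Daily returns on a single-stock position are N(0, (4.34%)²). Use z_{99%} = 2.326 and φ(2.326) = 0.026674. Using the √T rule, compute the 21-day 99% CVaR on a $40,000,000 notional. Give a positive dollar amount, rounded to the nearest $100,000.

$21,200,000

σ_{21d} = 4.34% × √21 = 19.888%.
ES multiplier = φ(z)/(1−α) = 0.026674/0.01 = 2.667.
ES = 19.888% × 2.667 = 53.041%; on $40,000,000: $21,216,400.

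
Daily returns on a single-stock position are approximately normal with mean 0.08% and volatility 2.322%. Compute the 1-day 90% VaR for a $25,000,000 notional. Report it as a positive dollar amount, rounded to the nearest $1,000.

At 90% one-sided, z = 1.282.
VaR = −μ + z·σ = −(0.08%) + 1.282 × 2.322% = 2.897%.
On $25,000,000: 0.02897 × $25,000,000 = $724,250.

$724,000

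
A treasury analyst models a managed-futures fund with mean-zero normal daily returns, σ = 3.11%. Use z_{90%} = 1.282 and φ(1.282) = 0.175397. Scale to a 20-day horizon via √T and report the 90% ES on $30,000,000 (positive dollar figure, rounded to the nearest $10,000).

$7,320,000

σ_{20d} = 3.11% × √20 = 13.908%.
ES multiplier = φ(z)/(1−α) = 0.175397/0.1 = 1.754.
ES = 13.908% × 1.754 = 24.395%; on $30,000,000: $7,318,500.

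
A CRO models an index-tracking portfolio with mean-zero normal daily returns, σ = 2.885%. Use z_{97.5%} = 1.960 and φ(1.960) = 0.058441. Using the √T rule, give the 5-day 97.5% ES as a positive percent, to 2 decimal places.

15.08%

σ_{5d} = 2.885% × √5 = 6.451%.
ES multiplier = φ(z)/(1−α) = 0.058441/0.025 = 2.338.
ES = 6.451% × 2.338 = 15.082%.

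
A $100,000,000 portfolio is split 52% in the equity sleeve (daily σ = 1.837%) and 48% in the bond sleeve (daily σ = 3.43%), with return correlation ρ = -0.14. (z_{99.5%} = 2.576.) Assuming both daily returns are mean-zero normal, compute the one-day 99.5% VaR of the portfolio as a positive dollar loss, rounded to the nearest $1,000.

$4,596,000

σ_p² = 0.52²·1.837² + 0.48²·3.43² + 2·-0.14·0.52·0.48·1.837·3.43 = 3.1828 (%²).
σ_p = √3.1828 = 1.784%.
VaR = 2.576 × 1.784% = 4.596%; on $100,000,000 that is $4,596,000.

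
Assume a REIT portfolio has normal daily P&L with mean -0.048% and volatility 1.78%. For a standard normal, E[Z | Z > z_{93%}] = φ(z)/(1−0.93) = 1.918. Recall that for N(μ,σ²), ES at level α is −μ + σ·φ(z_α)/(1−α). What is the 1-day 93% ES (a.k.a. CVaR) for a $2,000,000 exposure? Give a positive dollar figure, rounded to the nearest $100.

ES = −(-0.048%) + 1.78% × 1.918 = 3.462%.
On $2,000,000: 0.03462 × $2,000,000 = $69,240.

$69,200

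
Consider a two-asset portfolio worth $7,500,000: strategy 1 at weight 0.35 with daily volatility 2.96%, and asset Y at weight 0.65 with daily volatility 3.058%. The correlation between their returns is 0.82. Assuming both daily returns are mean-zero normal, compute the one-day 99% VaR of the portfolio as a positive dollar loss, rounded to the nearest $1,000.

$506,000

σ_p² = 0.35²·2.96² + 0.65²·3.058² + 2·0.82·0.35·0.65·2.96·3.058 = 8.4014 (%²).
σ_p = √8.4014 = 2.899%.
At 99%, z = 2.326.
VaR = 2.326 × 2.899% = 6.743%; on $7,500,000 that is $505,725.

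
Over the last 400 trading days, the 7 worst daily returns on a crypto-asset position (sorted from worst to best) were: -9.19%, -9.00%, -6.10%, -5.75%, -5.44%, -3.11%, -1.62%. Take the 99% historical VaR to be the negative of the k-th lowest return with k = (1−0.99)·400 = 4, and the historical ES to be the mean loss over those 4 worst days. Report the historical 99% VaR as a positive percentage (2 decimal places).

5.75%

k = 4; the 4th lowest return is -5.75%, so VaR = 5.75%.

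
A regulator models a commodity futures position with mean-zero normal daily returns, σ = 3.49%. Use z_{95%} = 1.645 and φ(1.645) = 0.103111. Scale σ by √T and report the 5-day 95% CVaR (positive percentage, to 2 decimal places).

σ_{5d} = 3.49% × √5 = 7.804%.
ES multiplier = φ(z)/(1−α) = 0.103111/0.05 = 2.062.
ES = 7.804% × 2.062 = 16.092%.

16.09%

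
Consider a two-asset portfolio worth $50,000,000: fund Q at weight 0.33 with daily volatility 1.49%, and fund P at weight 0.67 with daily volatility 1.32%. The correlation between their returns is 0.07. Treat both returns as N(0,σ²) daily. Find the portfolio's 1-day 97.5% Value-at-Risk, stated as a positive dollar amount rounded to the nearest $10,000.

$1,020,000

σ_p² = 0.33²·1.49² + 0.67²·1.32² + 2·0.07·0.33·0.67·1.49·1.32 = 1.0848 (%²).
σ_p = √1.0848 = 1.042%.
At 97.5%, z = 1.960.
VaR = 1.960 × 1.042% = 2.042%; on $50,000,000 that is $1,021,000.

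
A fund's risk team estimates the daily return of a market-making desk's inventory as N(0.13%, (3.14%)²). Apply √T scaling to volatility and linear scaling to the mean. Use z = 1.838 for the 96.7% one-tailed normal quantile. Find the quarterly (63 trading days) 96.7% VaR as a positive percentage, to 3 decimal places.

37.618%

σ_{63d} = 3.14% × √63 = 24.923%; μ_{63d} = 63 × 0.13% = 8.190%.
VaR = −(8.190%) + 1.838 × 24.923% = 37.618%.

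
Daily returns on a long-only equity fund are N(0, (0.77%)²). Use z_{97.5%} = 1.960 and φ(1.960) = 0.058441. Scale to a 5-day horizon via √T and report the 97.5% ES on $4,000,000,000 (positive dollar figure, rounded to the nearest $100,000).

σ_{5d} = 0.77% × √5 = 1.722%.
ES multiplier = φ(z)/(1−α) = 0.058441/0.025 = 2.338.
ES = 1.722% × 2.338 = 4.026%; on $4,000,000,000: $161,040,000.

$161,000,000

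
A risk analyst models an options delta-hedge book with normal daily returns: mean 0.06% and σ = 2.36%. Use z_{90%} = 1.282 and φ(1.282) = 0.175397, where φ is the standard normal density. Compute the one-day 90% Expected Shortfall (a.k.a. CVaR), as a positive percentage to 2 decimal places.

Tail multiplier: φ(z)/(1−α) = 0.175397 / 0.1 = 1.754.
ES = −(0.06%) + 2.36% × 1.754 = 4.079%.

4.08%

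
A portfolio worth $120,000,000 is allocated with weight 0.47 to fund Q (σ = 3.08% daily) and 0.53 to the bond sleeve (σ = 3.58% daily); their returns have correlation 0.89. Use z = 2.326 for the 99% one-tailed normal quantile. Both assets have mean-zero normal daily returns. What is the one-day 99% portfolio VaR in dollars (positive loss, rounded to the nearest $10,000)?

$9,080,000

σ_p² = 0.47²·3.08² + 0.53²·3.58² + 2·0.89·0.47·0.53·3.08·3.58 = 10.5848 (%²).
σ_p = √10.5848 = 3.253%.
VaR = 2.326 × 3.253% = 7.566%; on $120,000,000 that is $9,079,200.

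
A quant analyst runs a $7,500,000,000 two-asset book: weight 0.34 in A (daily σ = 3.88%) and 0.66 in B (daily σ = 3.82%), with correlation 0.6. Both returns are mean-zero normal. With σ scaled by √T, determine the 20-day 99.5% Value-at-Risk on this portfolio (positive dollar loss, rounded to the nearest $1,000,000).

σ_p = √(0.34²·3.88² + 0.66²·3.82² + 2·0.6·0.34·0.66·3.88·3.82) = 3.477%.
σ_{20d} = 3.477% × √20 = 15.550%.
z(99.5%) = 2.576.
VaR = 2.576 × 15.550% = 40.057%; on $7,500,000,000 that is $3,004,275,000.

$3,004,000,000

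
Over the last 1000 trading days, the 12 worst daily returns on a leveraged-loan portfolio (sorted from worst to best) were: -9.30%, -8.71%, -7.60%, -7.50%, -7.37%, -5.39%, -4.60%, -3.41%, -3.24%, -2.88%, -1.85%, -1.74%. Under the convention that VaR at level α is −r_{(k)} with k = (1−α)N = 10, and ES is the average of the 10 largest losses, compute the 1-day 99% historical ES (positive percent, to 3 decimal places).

6.000%

The 10 worst returns sum to -60.00%.
ES = −(-60.00%) / 10 = 6% ≈ 6.000%.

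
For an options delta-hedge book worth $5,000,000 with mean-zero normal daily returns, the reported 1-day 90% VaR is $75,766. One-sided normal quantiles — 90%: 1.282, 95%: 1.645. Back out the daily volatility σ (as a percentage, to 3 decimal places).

1.182%

VaR as a fraction: $75,766 / $5,000,000 = 1.515%.
σ = VaR / z = 1.515% / 1.282 = 1.182%.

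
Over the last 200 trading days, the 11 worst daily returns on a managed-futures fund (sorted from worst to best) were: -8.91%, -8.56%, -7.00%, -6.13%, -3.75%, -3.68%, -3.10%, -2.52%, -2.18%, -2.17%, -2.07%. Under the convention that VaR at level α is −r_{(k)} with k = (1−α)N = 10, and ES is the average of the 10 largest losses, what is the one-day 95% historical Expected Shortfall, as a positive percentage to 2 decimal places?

The 10 worst returns sum to -48.00%.
ES = −(-48.00%) / 10 = 4.8% ≈ 4.80%.

4.80%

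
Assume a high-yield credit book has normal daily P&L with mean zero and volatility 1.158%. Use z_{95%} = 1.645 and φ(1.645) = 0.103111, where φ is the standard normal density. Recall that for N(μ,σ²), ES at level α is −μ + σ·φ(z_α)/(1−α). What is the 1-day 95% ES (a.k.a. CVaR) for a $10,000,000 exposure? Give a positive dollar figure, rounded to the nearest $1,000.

Tail multiplier: φ(z)/(1−α) = 0.103111 / 0.05 = 2.062.
ES = 1.158% × 2.062 = 2.388%.
On $10,000,000: 0.02388 × $10,000,000 = $238,800.

$239,000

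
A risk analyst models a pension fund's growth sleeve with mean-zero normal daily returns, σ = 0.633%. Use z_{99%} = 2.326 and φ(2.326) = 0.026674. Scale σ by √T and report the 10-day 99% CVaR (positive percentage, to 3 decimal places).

5.339%

σ_{10d} = 0.633% × √10 = 2.002%.
ES multiplier = φ(z)/(1−α) = 0.026674/0.01 = 2.667.
ES = 2.002% × 2.667 = 5.339%.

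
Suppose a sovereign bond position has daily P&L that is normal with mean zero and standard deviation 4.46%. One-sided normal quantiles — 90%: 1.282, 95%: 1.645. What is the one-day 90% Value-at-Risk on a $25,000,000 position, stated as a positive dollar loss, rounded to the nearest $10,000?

VaR = z·σ = 1.282 × 4.46% = 5.718%.
On $25,000,000: 0.05718 × $25,000,000 = $1,429,500.

$1,430,000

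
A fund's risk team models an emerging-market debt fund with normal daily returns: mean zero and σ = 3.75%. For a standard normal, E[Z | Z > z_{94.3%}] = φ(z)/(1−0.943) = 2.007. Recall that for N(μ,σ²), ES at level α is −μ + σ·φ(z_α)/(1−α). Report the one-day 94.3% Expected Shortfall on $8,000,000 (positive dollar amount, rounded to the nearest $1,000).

ES = 3.75% × 2.007 = 7.526%.
On $8,000,000: 0.07526 × $8,000,000 = $602,080.

$602,000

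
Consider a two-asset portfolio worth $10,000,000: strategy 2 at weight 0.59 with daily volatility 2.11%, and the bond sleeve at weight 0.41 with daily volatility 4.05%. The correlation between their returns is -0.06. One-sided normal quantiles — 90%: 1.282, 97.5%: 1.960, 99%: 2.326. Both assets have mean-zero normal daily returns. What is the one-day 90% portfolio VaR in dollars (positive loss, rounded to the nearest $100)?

σ_p² = 0.59²·2.11² + 0.41²·4.05² + 2·-0.06·0.59·0.41·2.11·4.05 = 4.0590 (%²).
σ_p = √4.0590 = 2.015%.
VaR = 1.282 × 2.015% = 2.583%; on $10,000,000 that is $258,300.

$258,300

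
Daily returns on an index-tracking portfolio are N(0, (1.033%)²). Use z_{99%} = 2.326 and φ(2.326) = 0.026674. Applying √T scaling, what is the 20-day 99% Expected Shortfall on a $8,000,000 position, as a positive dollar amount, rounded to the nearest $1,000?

$986,000

σ_{20d} = 1.033% × √20 = 4.620%.
ES multiplier = φ(z)/(1−α) = 0.026674/0.01 = 2.667.
ES = 4.620% × 2.667 = 12.322%; on $8,000,000: $985,760.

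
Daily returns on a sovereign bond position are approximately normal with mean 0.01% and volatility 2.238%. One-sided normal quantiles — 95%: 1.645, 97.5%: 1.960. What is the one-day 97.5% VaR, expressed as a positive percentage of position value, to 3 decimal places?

VaR = −μ + z·σ = −(0.01%) + 1.960 × 2.238% = 4.376%.

4.376%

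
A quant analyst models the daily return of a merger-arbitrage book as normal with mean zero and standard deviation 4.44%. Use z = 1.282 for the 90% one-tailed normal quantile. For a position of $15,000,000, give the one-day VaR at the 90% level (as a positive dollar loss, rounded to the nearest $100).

VaR = z·σ = 1.282 × 4.44% = 5.692%.
On $15,000,000: 0.05692 × $15,000,000 = $853,800.

$853,800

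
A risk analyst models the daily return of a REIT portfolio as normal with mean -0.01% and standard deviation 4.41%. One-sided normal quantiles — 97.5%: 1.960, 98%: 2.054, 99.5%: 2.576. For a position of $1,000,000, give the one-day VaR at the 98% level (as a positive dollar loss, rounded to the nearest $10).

VaR = −μ + z·σ = −(-0.01%) + 2.054 × 4.41% = 9.068%.
On $1,000,000: 0.09068 × $1,000,000 = $90,680.

$90,680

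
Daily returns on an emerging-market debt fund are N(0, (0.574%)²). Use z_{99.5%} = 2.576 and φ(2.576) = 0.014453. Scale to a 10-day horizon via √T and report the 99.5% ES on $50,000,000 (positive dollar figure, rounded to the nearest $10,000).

σ_{10d} = 0.574% × √10 = 1.815%.
ES multiplier = φ(z)/(1−α) = 0.014453/0.005 = 2.891.
ES = 1.815% × 2.891 = 5.247%; on $50,000,000: $2,623,500.

$2,620,000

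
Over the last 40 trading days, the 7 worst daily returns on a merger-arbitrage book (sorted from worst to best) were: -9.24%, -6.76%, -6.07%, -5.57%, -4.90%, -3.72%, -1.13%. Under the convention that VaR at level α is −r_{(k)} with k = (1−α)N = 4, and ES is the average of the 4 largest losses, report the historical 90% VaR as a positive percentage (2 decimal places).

k = 4; the 4th lowest return is -5.57%, so VaR = 5.57%.

5.57%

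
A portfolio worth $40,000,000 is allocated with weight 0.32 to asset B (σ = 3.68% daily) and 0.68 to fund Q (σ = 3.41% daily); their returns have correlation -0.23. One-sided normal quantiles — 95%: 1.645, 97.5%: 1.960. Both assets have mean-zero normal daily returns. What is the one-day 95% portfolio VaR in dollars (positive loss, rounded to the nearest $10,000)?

$1,540,000

σ_p² = 0.32²·3.68² + 0.68²·3.41² + 2·-0.23·0.32·0.68·3.68·3.41 = 5.5075 (%²).
σ_p = √5.5075 = 2.347%.
VaR = 1.645 × 2.347% = 3.861%; on $40,000,000 that is $1,544,400.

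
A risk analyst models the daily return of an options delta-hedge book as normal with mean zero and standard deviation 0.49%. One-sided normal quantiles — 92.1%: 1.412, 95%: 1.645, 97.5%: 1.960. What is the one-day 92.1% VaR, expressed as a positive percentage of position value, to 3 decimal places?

VaR = z·σ = 1.412 × 0.49% = 0.692%.

0.692%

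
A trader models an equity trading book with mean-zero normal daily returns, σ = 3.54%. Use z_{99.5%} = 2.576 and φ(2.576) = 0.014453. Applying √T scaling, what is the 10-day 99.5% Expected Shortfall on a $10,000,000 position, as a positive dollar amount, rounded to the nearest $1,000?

$3,236,000

σ_{10d} = 3.54% × √10 = 11.194%.
ES multiplier = φ(z)/(1−α) = 0.014453/0.005 = 2.891.
ES = 11.194% × 2.891 = 32.362%; on $10,000,000: $3,236,200.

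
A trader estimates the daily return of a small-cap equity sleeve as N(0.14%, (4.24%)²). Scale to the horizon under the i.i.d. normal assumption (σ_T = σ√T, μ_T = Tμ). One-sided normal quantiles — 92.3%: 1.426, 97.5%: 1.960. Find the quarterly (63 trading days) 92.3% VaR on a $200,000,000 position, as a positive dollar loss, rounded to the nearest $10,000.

σ_{63d} = 4.24% × √63 = 33.654%; μ_{63d} = 63 × 0.14% = 8.820%.
VaR = −(8.820%) + 1.426 × 33.654% = 39.171%.
On $200,000,000: 0.39171 × $200,000,000 = $78,342,000.

$78,340,000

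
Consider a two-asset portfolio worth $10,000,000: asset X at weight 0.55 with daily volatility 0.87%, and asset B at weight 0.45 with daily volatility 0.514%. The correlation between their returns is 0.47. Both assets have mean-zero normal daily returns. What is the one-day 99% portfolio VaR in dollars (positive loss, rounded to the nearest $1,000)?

σ_p² = 0.55²·0.87² + 0.45²·0.514² + 2·0.47·0.55·0.45·0.87·0.514 = 0.3865 (%²).
σ_p = √0.3865 = 0.622%.
At 99%, z = 2.326.
VaR = 2.326 × 0.622% = 1.447%; on $10,000,000 that is $144,700.

$145,000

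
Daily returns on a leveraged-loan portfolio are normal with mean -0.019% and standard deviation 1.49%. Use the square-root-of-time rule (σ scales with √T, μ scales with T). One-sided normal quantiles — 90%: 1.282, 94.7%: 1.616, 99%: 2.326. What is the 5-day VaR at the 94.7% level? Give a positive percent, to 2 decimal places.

5.48%

σ_{5d} = 1.49% × √5 = 3.332%; μ_{5d} = 5 × -0.019% = -0.095%.
VaR = −(-0.095%) + 1.616 × 3.332% = 5.480%.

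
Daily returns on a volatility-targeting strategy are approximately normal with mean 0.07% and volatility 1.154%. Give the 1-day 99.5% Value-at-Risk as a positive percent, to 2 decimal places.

At 99.5% one-sided, z = 2.576.
VaR = −μ + z·σ = −(0.07%) + 2.576 × 1.154% = 2.903%.

2.90%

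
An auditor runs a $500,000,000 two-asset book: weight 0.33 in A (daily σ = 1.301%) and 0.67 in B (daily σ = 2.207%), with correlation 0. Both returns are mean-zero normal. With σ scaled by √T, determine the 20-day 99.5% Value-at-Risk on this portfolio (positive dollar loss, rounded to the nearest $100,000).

σ_p = √(0.33²·1.301² + 0.67²·2.207² + 2·0·0.33·0.67·1.301·2.207) = 1.540%.
σ_{20d} = 1.540% × √20 = 6.887%.
z(99.5%) = 2.576.
VaR = 2.576 × 6.887% = 17.741%; on $500,000,000 that is $88,705,000.

$88,700,000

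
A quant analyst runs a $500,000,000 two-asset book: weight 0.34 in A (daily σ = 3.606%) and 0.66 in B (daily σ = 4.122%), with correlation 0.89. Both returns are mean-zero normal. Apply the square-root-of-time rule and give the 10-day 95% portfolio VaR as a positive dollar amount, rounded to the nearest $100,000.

$100,200,000

σ_p = √(0.34²·3.606² + 0.66²·4.122² + 2·0.89·0.34·0.66·3.606·4.122) = 3.852%.
σ_{10d} = 3.852% × √10 = 12.181%.
z(95%) = 1.645.
VaR = 1.645 × 12.181% = 20.038%; on $500,000,000 that is $100,190,000.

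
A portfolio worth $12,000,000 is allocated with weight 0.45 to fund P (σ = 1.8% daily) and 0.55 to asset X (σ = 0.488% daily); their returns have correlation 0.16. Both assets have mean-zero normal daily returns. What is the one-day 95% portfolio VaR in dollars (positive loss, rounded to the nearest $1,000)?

$176,000

σ_p² = 0.45²·1.8² + 0.55²·0.488² + 2·0.16·0.45·0.55·1.8·0.488 = 0.7977 (%²).
σ_p = √0.7977 = 0.893%.
At 95%, z = 1.645.
VaR = 1.645 × 0.893% = 1.469%; on $12,000,000 that is $176,280.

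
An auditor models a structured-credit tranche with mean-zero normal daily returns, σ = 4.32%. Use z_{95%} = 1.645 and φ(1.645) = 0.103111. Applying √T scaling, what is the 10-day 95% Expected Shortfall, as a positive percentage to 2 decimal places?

σ_{10d} = 4.32% × √10 = 13.661%.
ES multiplier = φ(z)/(1−α) = 0.103111/0.05 = 2.062.
ES = 13.661% × 2.062 = 28.169%.

28.17%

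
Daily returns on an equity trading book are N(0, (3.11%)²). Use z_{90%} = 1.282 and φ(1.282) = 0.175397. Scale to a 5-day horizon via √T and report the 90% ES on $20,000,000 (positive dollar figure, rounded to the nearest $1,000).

σ_{5d} = 3.11% × √5 = 6.954%.
ES multiplier = φ(z)/(1−α) = 0.175397/0.1 = 1.754.
ES = 6.954% × 1.754 = 12.197%; on $20,000,000: $2,439,400.

$2,439,000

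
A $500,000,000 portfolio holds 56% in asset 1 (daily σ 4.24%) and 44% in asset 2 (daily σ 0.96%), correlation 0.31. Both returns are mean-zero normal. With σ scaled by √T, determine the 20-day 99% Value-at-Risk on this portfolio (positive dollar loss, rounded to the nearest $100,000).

$132,000,000

σ_p = √(0.56²·4.24² + 0.44²·0.96² + 2·0.31·0.56·0.44·4.24·0.96) = 2.537%.
σ_{20d} = 2.537% × √20 = 11.346%.
z(99%) = 2.326.
VaR = 2.326 × 11.346% = 26.391%; on $500,000,000 that is $131,955,000.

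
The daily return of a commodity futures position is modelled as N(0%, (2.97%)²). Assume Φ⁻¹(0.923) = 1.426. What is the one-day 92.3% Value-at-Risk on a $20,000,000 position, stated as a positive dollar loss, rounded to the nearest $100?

VaR = z·σ = 1.426 × 2.97% = 4.235%.
On $20,000,000: 0.04235 × $20,000,000 = $847,000.

$847,000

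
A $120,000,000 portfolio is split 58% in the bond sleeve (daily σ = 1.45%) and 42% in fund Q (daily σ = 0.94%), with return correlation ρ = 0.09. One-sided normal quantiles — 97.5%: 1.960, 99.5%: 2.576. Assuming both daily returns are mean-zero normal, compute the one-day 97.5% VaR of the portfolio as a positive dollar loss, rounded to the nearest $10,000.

$2,260,000

σ_p² = 0.58²·1.45² + 0.42²·0.94² + 2·0.09·0.58·0.42·1.45·0.94 = 0.9229 (%²).
σ_p = √0.9229 = 0.961%.
VaR = 1.960 × 0.961% = 1.884%; on $120,000,000 that is $2,260,800.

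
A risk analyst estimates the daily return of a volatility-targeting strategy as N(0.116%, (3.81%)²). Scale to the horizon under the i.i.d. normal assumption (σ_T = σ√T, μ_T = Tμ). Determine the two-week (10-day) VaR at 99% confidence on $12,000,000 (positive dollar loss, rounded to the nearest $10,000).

At 99%, z = 2.326.
σ_{10d} = 3.81% × √10 = 12.048%; μ_{10d} = 10 × 0.116% = 1.160%.
VaR = −(1.160%) + 2.326 × 12.048% = 26.864%.
On $12,000,000: 0.26864 × $12,000,000 = $3,223,680.

$3,220,000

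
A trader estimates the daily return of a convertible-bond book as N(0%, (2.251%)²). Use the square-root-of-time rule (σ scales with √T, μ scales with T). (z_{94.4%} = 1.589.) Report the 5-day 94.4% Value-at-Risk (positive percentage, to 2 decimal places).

σ_{5d} = 2.251% × √5 = 5.033%.
VaR = 1.589 × 5.033% = 7.997%.

8.00%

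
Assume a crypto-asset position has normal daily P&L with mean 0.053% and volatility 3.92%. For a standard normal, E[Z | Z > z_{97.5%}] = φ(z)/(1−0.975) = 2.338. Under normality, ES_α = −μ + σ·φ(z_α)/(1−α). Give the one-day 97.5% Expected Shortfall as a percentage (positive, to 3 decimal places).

ES = −(0.053%) + 3.92% × 2.338 = 9.112%.

9.112%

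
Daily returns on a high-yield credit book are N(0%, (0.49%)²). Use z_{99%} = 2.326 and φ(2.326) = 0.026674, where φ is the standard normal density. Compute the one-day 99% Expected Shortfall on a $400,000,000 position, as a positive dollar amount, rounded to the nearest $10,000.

$5,230,000

Tail multiplier: φ(z)/(1−α) = 0.026674 / 0.01 = 2.667.
ES = 0.49% × 2.667 = 1.307%.
On $400,000,000: 0.01307 × $400,000,000 = $5,228,000.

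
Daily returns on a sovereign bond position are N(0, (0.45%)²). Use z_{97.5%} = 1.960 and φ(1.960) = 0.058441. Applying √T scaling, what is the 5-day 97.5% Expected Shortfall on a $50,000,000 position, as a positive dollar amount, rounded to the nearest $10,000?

$1,180,000

σ_{5d} = 0.45% × √5 = 1.006%.
ES multiplier = φ(z)/(1−α) = 0.058441/0.025 = 2.338.
ES = 1.006% × 2.338 = 2.352%; on $50,000,000: $1,176,000.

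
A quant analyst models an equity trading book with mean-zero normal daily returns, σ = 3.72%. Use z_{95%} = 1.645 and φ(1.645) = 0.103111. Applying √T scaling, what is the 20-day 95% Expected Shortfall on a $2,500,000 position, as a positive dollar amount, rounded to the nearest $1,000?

σ_{20d} = 3.72% × √20 = 16.636%.
ES multiplier = φ(z)/(1−α) = 0.103111/0.05 = 2.062.
ES = 16.636% × 2.062 = 34.303%; on $2,500,000: $857,575.

$858,000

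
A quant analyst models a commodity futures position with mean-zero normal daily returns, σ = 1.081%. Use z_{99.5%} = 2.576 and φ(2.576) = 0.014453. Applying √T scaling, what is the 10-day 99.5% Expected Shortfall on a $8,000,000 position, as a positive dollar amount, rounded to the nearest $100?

σ_{10d} = 1.081% × √10 = 3.418%.
ES multiplier = φ(z)/(1−α) = 0.014453/0.005 = 2.891.
ES = 3.418% × 2.891 = 9.881%; on $8,000,000: $790,480.

$790,500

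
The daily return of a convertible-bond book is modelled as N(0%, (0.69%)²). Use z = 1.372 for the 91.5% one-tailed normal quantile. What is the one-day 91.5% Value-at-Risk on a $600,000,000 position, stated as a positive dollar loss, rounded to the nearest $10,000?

VaR = z·σ = 1.372 × 0.69% = 0.947%.
On $600,000,000: 0.00947 × $600,000,000 = $5,682,000.

$5,680,000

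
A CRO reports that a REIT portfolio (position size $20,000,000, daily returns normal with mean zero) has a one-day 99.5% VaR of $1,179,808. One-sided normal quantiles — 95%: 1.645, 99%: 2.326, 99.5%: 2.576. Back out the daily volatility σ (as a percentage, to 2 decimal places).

2.29%

VaR as a fraction: $1,179,808 / $20,000,000 = 5.899%.
σ = VaR / z = 5.899% / 2.576 = 2.290%.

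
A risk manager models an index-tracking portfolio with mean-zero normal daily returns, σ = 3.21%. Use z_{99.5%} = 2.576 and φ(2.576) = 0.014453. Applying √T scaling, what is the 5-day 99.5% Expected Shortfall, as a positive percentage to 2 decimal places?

σ_{5d} = 3.21% × √5 = 7.178%.
ES multiplier = φ(z)/(1−α) = 0.014453/0.005 = 2.891.
ES = 7.178% × 2.891 = 20.752%.

20.75%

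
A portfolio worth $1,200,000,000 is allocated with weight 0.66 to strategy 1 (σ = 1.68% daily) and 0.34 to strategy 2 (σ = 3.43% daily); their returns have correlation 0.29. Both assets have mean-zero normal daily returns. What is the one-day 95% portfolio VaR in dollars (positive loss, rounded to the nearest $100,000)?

$36,100,000

σ_p² = 0.66²·1.68² + 0.34²·3.43² + 2·0.29·0.66·0.34·1.68·3.43 = 3.3394 (%²).
σ_p = √3.3394 = 1.827%.
At 95%, z = 1.645.
VaR = 1.645 × 1.827% = 3.005%; on $1,200,000,000 that is $36,060,000.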